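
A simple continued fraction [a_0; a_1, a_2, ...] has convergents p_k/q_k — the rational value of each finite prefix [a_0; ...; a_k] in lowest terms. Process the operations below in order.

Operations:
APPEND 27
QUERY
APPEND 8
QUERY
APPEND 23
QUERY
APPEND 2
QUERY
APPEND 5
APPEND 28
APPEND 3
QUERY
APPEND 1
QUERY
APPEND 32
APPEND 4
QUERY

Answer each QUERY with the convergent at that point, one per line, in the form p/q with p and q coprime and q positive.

27/1
217/8
5018/185
10253/378
4814814/177509
6400991/235987
844987095/31152359

APPEND 27: p_0 = 27·1 + 0 = 27, q_0 = 27·0 + 1 = 1 → 27/1
APPEND 8: p_1 = 8·27 + 1 = 217, q_1 = 8·1 + 0 = 8 → 217/8
APPEND 23: p_2 = 23·217 + 27 = 5018, q_2 = 23·8 + 1 = 185 → 5018/185
APPEND 2: p_3 = 2·5018 + 217 = 10253, q_3 = 2·185 + 8 = 378 → 10253/378
APPEND 5: p_4 = 5·10253 + 5018 = 56283, q_4 = 5·378 + 185 = 2075 → 56283/2075
APPEND 28: p_5 = 28·56283 + 10253 = 1586177, q_5 = 28·2075 + 378 = 58478 → 1586177/58478
APPEND 3: p_6 = 3·1586177 + 56283 = 4814814, q_6 = 3·58478 + 2075 = 177509 → 4814814/177509
APPEND 1: p_7 = 1·4814814 + 1586177 = 6400991, q_7 = 1·177509 + 58478 = 235987 → 6400991/235987
APPEND 32: p_8 = 32·6400991 + 4814814 = 209646526, q_8 = 32·235987 + 177509 = 7729093 → 209646526/7729093
APPEND 4: p_9 = 4·209646526 + 6400991 = 844987095, q_9 = 4·7729093 + 235987 = 31152359 → 844987095/31152359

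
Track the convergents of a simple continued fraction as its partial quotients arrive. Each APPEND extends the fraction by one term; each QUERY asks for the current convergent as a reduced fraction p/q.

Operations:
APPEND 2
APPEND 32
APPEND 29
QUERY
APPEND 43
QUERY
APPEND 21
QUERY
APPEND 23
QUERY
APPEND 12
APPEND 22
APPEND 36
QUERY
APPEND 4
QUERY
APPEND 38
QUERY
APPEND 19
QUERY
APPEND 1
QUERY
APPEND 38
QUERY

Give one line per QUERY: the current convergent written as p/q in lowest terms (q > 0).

1887/929
81206/39979
1707213/840488
39347105/19371203
377197366869/185700238040
1519254008987/747952811691
58108849708375/28607907082298
1105587398468112/544298187375353
1163696248176487/572906094457651
45326044829174618/22314729776766091

APPEND 2: p_0 = 2·1 + 0 = 2, q_0 = 2·0 + 1 = 1 → 2/1
APPEND 32: p_1 = 32·2 + 1 = 65, q_1 = 32·1 + 0 = 32 → 65/32
APPEND 29: p_2 = 29·65 + 2 = 1887, q_2 = 29·32 + 1 = 929 → 1887/929
APPEND 43: p_3 = 43·1887 + 65 = 81206, q_3 = 43·929 + 32 = 39979 → 81206/39979
APPEND 21: p_4 = 21·81206 + 1887 = 1707213, q_4 = 21·39979 + 929 = 840488 → 1707213/840488
APPEND 23: p_5 = 23·1707213 + 81206 = 39347105, q_5 = 23·840488 + 39979 = 19371203 → 39347105/19371203
APPEND 12: p_6 = 12·39347105 + 1707213 = 473872473, q_6 = 12·19371203 + 840488 = 233294924 → 473872473/233294924
APPEND 22: p_7 = 22·473872473 + 39347105 = 10464541511, q_7 = 22·233294924 + 19371203 = 5151859531 → 10464541511/5151859531
APPEND 36: p_8 = 36·10464541511 + 473872473 = 377197366869, q_8 = 36·5151859531 + 233294924 = 185700238040 → 377197366869/185700238040
APPEND 4: p_9 = 4·377197366869 + 10464541511 = 1519254008987, q_9 = 4·185700238040 + 5151859531 = 747952811691 → 1519254008987/747952811691
APPEND 38: p_10 = 38·1519254008987 + 377197366869 = 58108849708375, q_10 = 38·747952811691 + 185700238040 = 28607907082298 → 58108849708375/28607907082298
APPEND 19: p_11 = 19·58108849708375 + 1519254008987 = 1105587398468112, q_11 = 19·28607907082298 + 747952811691 = 544298187375353 → 1105587398468112/544298187375353
APPEND 1: p_12 = 1·1105587398468112 + 58108849708375 = 1163696248176487, q_12 = 1·544298187375353 + 28607907082298 = 572906094457651 → 1163696248176487/572906094457651
APPEND 38: p_13 = 38·1163696248176487 + 1105587398468112 = 45326044829174618, q_13 = 38·572906094457651 + 544298187375353 = 22314729776766091 → 45326044829174618/22314729776766091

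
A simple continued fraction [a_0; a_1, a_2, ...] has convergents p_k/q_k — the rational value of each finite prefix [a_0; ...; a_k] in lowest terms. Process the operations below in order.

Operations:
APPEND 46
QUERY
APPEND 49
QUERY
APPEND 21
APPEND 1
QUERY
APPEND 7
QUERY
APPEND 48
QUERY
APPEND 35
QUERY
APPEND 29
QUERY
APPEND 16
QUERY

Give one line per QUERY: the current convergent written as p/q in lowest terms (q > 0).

APPEND 46: p_0 = 46·1 + 0 = 46, q_0 = 46·0 + 1 = 1 → 46/1
APPEND 49: p_1 = 49·46 + 1 = 2255, q_1 = 49·1 + 0 = 49 → 2255/49
APPEND 21: p_2 = 21·2255 + 46 = 47401, q_2 = 21·49 + 1 = 1030 → 47401/1030
APPEND 1: p_3 = 1·47401 + 2255 = 49656, q_3 = 1·1030 + 49 = 1079 → 49656/1079
APPEND 7: p_4 = 7·49656 + 47401 = 394993, q_4 = 7·1079 + 1030 = 8583 → 394993/8583
APPEND 48: p_5 = 48·394993 + 49656 = 19009320, q_5 = 48·8583 + 1079 = 413063 → 19009320/413063
APPEND 35: p_6 = 35·19009320 + 394993 = 665721193, q_6 = 35·413063 + 8583 = 14465788 → 665721193/14465788
APPEND 29: p_7 = 29·665721193 + 19009320 = 19324923917, q_7 = 29·14465788 + 413063 = 419920915 → 19324923917/419920915
APPEND 16: p_8 = 16·19324923917 + 665721193 = 309864503865, q_8 = 16·419920915 + 14465788 = 6733200428 → 309864503865/6733200428

46/1
2255/49
49656/1079
394993/8583
19009320/413063
665721193/14465788
19324923917/419920915
309864503865/6733200428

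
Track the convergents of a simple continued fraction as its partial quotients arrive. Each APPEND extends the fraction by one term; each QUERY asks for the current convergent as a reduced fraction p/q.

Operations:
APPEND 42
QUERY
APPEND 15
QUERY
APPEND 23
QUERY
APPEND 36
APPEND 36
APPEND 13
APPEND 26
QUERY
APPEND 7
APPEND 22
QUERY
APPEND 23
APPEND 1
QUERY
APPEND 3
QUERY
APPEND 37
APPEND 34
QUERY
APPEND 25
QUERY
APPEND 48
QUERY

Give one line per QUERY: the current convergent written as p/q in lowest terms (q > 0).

42/1
631/15
14555/346
6420926675/152637624
1000660733653/23787606454
24061050326171/571976871661
95243540571031/2264119880190
120729693290017843/2869974142795684
3021790404301900393/71833697982330791
145166669099781236707/3450887477294673652

APPEND 42: p_0 = 42·1 + 0 = 42, q_0 = 42·0 + 1 = 1 → 42/1
APPEND 15: p_1 = 15·42 + 1 = 631, q_1 = 15·1 + 0 = 15 → 631/15
APPEND 23: p_2 = 23·631 + 42 = 14555, q_2 = 23·15 + 1 = 346 → 14555/346
APPEND 36: p_3 = 36·14555 + 631 = 524611, q_3 = 36·346 + 15 = 12471 → 524611/12471
APPEND 36: p_4 = 36·524611 + 14555 = 18900551, q_4 = 36·12471 + 346 = 449302 → 18900551/449302
APPEND 13: p_5 = 13·18900551 + 524611 = 246231774, q_5 = 13·449302 + 12471 = 5853397 → 246231774/5853397
APPEND 26: p_6 = 26·246231774 + 18900551 = 6420926675, q_6 = 26·5853397 + 449302 = 152637624 → 6420926675/152637624
APPEND 7: p_7 = 7·6420926675 + 246231774 = 45192718499, q_7 = 7·152637624 + 5853397 = 1074316765 → 45192718499/1074316765
APPEND 22: p_8 = 22·45192718499 + 6420926675 = 1000660733653, q_8 = 22·1074316765 + 152637624 = 23787606454 → 1000660733653/23787606454
APPEND 23: p_9 = 23·1000660733653 + 45192718499 = 23060389592518, q_9 = 23·23787606454 + 1074316765 = 548189265207 → 23060389592518/548189265207
APPEND 1: p_10 = 1·23060389592518 + 1000660733653 = 24061050326171, q_10 = 1·548189265207 + 23787606454 = 571976871661 → 24061050326171/571976871661
APPEND 3: p_11 = 3·24061050326171 + 23060389592518 = 95243540571031, q_11 = 3·571976871661 + 548189265207 = 2264119880190 → 95243540571031/2264119880190
APPEND 37: p_12 = 37·95243540571031 + 24061050326171 = 3548072051454318, q_12 = 37·2264119880190 + 571976871661 = 84344412438691 → 3548072051454318/84344412438691
APPEND 34: p_13 = 34·3548072051454318 + 95243540571031 = 120729693290017843, q_13 = 34·84344412438691 + 2264119880190 = 2869974142795684 → 120729693290017843/2869974142795684
APPEND 25: p_14 = 25·120729693290017843 + 3548072051454318 = 3021790404301900393, q_14 = 25·2869974142795684 + 84344412438691 = 71833697982330791 → 3021790404301900393/71833697982330791
APPEND 48: p_15 = 48·3021790404301900393 + 120729693290017843 = 145166669099781236707, q_15 = 48·71833697982330791 + 2869974142795684 = 3450887477294673652 → 145166669099781236707/3450887477294673652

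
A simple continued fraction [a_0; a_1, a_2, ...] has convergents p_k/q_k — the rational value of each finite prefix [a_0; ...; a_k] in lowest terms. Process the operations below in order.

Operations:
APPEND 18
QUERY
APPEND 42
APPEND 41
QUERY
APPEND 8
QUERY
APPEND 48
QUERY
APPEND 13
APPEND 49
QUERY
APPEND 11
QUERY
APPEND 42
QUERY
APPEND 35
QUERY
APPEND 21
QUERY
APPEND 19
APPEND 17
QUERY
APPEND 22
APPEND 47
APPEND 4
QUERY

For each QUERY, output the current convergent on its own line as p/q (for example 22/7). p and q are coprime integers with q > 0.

18/1
31055/1723
249197/13826
11992511/665371
7663432671/425184172
84453911221/4685689541
3554727703953/197224144894
124499923549576/6907530760831
2618053122245049/145255370122345
850365710307738668/47180167942573907
3548647045548341177039/196886776534415738888

APPEND 18: p_0 = 18·1 + 0 = 18, q_0 = 18·0 + 1 = 1 → 18/1
APPEND 42: p_1 = 42·18 + 1 = 757, q_1 = 42·1 + 0 = 42 → 757/42
APPEND 41: p_2 = 41·757 + 18 = 31055, q_2 = 41·42 + 1 = 1723 → 31055/1723
APPEND 8: p_3 = 8·31055 + 757 = 249197, q_3 = 8·1723 + 42 = 13826 → 249197/13826
APPEND 48: p_4 = 48·249197 + 31055 = 11992511, q_4 = 48·13826 + 1723 = 665371 → 11992511/665371
APPEND 13: p_5 = 13·11992511 + 249197 = 156151840, q_5 = 13·665371 + 13826 = 8663649 → 156151840/8663649
APPEND 49: p_6 = 49·156151840 + 11992511 = 7663432671, q_6 = 49·8663649 + 665371 = 425184172 → 7663432671/425184172
APPEND 11: p_7 = 11·7663432671 + 156151840 = 84453911221, q_7 = 11·425184172 + 8663649 = 4685689541 → 84453911221/4685689541
APPEND 42: p_8 = 42·84453911221 + 7663432671 = 3554727703953, q_8 = 42·4685689541 + 425184172 = 197224144894 → 3554727703953/197224144894
APPEND 35: p_9 = 35·3554727703953 + 84453911221 = 124499923549576, q_9 = 35·197224144894 + 4685689541 = 6907530760831 → 124499923549576/6907530760831
APPEND 21: p_10 = 21·124499923549576 + 3554727703953 = 2618053122245049, q_10 = 21·6907530760831 + 197224144894 = 145255370122345 → 2618053122245049/145255370122345
APPEND 19: p_11 = 19·2618053122245049 + 124499923549576 = 49867509246205507, q_11 = 19·145255370122345 + 6907530760831 = 2766759563085386 → 49867509246205507/2766759563085386
APPEND 17: p_12 = 17·49867509246205507 + 2618053122245049 = 850365710307738668, q_12 = 17·2766759563085386 + 145255370122345 = 47180167942573907 → 850365710307738668/47180167942573907
APPEND 22: p_13 = 22·850365710307738668 + 49867509246205507 = 18757913136016456203, q_13 = 22·47180167942573907 + 2766759563085386 = 1040730454299711340 → 18757913136016456203/1040730454299711340
APPEND 47: p_14 = 47·18757913136016456203 + 850365710307738668 = 882472283103081180209, q_14 = 47·1040730454299711340 + 47180167942573907 = 48961511520029006887 → 882472283103081180209/48961511520029006887
APPEND 4: p_15 = 4·882472283103081180209 + 18757913136016456203 = 3548647045548341177039, q_15 = 4·48961511520029006887 + 1040730454299711340 = 196886776534415738888 → 3548647045548341177039/196886776534415738888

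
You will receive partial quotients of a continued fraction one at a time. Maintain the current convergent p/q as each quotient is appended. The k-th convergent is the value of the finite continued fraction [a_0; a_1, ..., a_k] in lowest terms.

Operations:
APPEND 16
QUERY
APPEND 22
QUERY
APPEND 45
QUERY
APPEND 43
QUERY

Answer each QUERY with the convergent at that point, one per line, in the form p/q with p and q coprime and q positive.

16/1
353/22
15901/991
684096/42635

APPEND 16: p_0 = 16·1 + 0 = 16, q_0 = 16·0 + 1 = 1 → 16/1
APPEND 22: p_1 = 22·16 + 1 = 353, q_1 = 22·1 + 0 = 22 → 353/22
APPEND 45: p_2 = 45·353 + 16 = 15901, q_2 = 45·22 + 1 = 991 → 15901/991
APPEND 43: p_3 = 43·15901 + 353 = 684096, q_3 = 43·991 + 22 = 42635 → 684096/42635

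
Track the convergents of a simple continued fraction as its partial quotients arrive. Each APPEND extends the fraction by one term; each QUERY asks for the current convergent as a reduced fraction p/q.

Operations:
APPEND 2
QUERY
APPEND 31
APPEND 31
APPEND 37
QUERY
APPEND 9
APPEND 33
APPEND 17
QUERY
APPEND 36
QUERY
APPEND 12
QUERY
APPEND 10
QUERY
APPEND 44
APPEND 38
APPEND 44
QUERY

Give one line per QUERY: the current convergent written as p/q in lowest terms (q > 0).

APPEND 2: p_0 = 2·1 + 0 = 2, q_0 = 2·0 + 1 = 1 → 2/1
APPEND 31: p_1 = 31·2 + 1 = 63, q_1 = 31·1 + 0 = 31 → 63/31
APPEND 31: p_2 = 31·63 + 2 = 1955, q_2 = 31·31 + 1 = 962 → 1955/962
APPEND 37: p_3 = 37·1955 + 63 = 72398, q_3 = 37·962 + 31 = 35625 → 72398/35625
APPEND 9: p_4 = 9·72398 + 1955 = 653537, q_4 = 9·35625 + 962 = 321587 → 653537/321587
APPEND 33: p_5 = 33·653537 + 72398 = 21639119, q_5 = 33·321587 + 35625 = 10647996 → 21639119/10647996
APPEND 17: p_6 = 17·21639119 + 653537 = 368518560, q_6 = 17·10647996 + 321587 = 181337519 → 368518560/181337519
APPEND 36: p_7 = 36·368518560 + 21639119 = 13288307279, q_7 = 36·181337519 + 10647996 = 6538798680 → 13288307279/6538798680
APPEND 12: p_8 = 12·13288307279 + 368518560 = 159828205908, q_8 = 12·6538798680 + 181337519 = 78646921679 → 159828205908/78646921679
APPEND 10: p_9 = 10·159828205908 + 13288307279 = 1611570366359, q_9 = 10·78646921679 + 6538798680 = 793008015470 → 1611570366359/793008015470
APPEND 44: p_10 = 44·1611570366359 + 159828205908 = 71068924325704, q_10 = 44·793008015470 + 78646921679 = 34970999602359 → 71068924325704/34970999602359
APPEND 38: p_11 = 38·71068924325704 + 1611570366359 = 2702230694743111, q_11 = 38·34970999602359 + 793008015470 = 1329690992905112 → 2702230694743111/1329690992905112
APPEND 44: p_12 = 44·2702230694743111 + 71068924325704 = 118969219493022588, q_12 = 44·1329690992905112 + 34970999602359 = 58541374687427287 → 118969219493022588/58541374687427287

2/1
72398/35625
368518560/181337519
13288307279/6538798680
159828205908/78646921679
1611570366359/793008015470
118969219493022588/58541374687427287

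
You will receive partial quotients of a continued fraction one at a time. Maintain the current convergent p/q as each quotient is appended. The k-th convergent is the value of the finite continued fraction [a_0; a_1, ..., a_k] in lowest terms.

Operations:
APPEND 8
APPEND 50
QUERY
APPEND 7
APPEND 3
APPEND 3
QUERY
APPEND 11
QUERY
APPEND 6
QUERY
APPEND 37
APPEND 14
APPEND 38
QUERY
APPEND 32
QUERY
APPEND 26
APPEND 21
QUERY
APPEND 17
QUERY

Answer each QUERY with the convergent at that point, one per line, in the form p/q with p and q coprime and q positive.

401/50
29353/3660
331729/41363
2019727/251838
40084597350/4998113521
1283759997719/160070915676
703058495296643/87663751258713
11985412264580975/1494450613319218

APPEND 8: p_0 = 8·1 + 0 = 8, q_0 = 8·0 + 1 = 1 → 8/1
APPEND 50: p_1 = 50·8 + 1 = 401, q_1 = 50·1 + 0 = 50 → 401/50
APPEND 7: p_2 = 7·401 + 8 = 2815, q_2 = 7·50 + 1 = 351 → 2815/351
APPEND 3: p_3 = 3·2815 + 401 = 8846, q_3 = 3·351 + 50 = 1103 → 8846/1103
APPEND 3: p_4 = 3·8846 + 2815 = 29353, q_4 = 3·1103 + 351 = 3660 → 29353/3660
APPEND 11: p_5 = 11·29353 + 8846 = 331729, q_5 = 11·3660 + 1103 = 41363 → 331729/41363
APPEND 6: p_6 = 6·331729 + 29353 = 2019727, q_6 = 6·41363 + 3660 = 251838 → 2019727/251838
APPEND 37: p_7 = 37·2019727 + 331729 = 75061628, q_7 = 37·251838 + 41363 = 9359369 → 75061628/9359369
APPEND 14: p_8 = 14·75061628 + 2019727 = 1052882519, q_8 = 14·9359369 + 251838 = 131283004 → 1052882519/131283004
APPEND 38: p_9 = 38·1052882519 + 75061628 = 40084597350, q_9 = 38·131283004 + 9359369 = 4998113521 → 40084597350/4998113521
APPEND 32: p_10 = 32·40084597350 + 1052882519 = 1283759997719, q_10 = 32·4998113521 + 131283004 = 160070915676 → 1283759997719/160070915676
APPEND 26: p_11 = 26·1283759997719 + 40084597350 = 33417844538044, q_11 = 26·160070915676 + 4998113521 = 4166841921097 → 33417844538044/4166841921097
APPEND 21: p_12 = 21·33417844538044 + 1283759997719 = 703058495296643, q_12 = 21·4166841921097 + 160070915676 = 87663751258713 → 703058495296643/87663751258713
APPEND 17: p_13 = 17·703058495296643 + 33417844538044 = 11985412264580975, q_13 = 17·87663751258713 + 4166841921097 = 1494450613319218 → 11985412264580975/1494450613319218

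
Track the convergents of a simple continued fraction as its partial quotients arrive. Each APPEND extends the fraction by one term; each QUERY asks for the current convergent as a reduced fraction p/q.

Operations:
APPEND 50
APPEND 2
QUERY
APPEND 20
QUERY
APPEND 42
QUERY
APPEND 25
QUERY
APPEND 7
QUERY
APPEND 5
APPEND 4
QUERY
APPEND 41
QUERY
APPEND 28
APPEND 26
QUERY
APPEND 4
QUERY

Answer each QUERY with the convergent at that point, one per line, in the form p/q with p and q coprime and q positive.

101/2
2070/41
87041/1724
2178095/43141
15333706/303711
330720206/6550495
13638375071/270131991
9950974152115/197096534309
40186101830654/795956383479

APPEND 50: p_0 = 50·1 + 0 = 50, q_0 = 50·0 + 1 = 1 → 50/1
APPEND 2: p_1 = 2·50 + 1 = 101, q_1 = 2·1 + 0 = 2 → 101/2
APPEND 20: p_2 = 20·101 + 50 = 2070, q_2 = 20·2 + 1 = 41 → 2070/41
APPEND 42: p_3 = 42·2070 + 101 = 87041, q_3 = 42·41 + 2 = 1724 → 87041/1724
APPEND 25: p_4 = 25·87041 + 2070 = 2178095, q_4 = 25·1724 + 41 = 43141 → 2178095/43141
APPEND 7: p_5 = 7·2178095 + 87041 = 15333706, q_5 = 7·43141 + 1724 = 303711 → 15333706/303711
APPEND 5: p_6 = 5·15333706 + 2178095 = 78846625, q_6 = 5·303711 + 43141 = 1561696 → 78846625/1561696
APPEND 4: p_7 = 4·78846625 + 15333706 = 330720206, q_7 = 4·1561696 + 303711 = 6550495 → 330720206/6550495
APPEND 41: p_8 = 41·330720206 + 78846625 = 13638375071, q_8 = 41·6550495 + 1561696 = 270131991 → 13638375071/270131991
APPEND 28: p_9 = 28·13638375071 + 330720206 = 382205222194, q_9 = 28·270131991 + 6550495 = 7570246243 → 382205222194/7570246243
APPEND 26: p_10 = 26·382205222194 + 13638375071 = 9950974152115, q_10 = 26·7570246243 + 270131991 = 197096534309 → 9950974152115/197096534309
APPEND 4: p_11 = 4·9950974152115 + 382205222194 = 40186101830654, q_11 = 4·197096534309 + 7570246243 = 795956383479 → 40186101830654/795956383479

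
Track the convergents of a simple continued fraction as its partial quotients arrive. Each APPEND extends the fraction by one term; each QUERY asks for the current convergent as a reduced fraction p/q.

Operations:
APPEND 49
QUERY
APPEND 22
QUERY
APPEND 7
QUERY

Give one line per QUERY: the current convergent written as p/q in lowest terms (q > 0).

49/1
1079/22
7602/155

APPEND 49: p_0 = 49·1 + 0 = 49, q_0 = 49·0 + 1 = 1 → 49/1
APPEND 22: p_1 = 22·49 + 1 = 1079, q_1 = 22·1 + 0 = 22 → 1079/22
APPEND 7: p_2 = 7·1079 + 49 = 7602, q_2 = 7·22 + 1 = 155 → 7602/155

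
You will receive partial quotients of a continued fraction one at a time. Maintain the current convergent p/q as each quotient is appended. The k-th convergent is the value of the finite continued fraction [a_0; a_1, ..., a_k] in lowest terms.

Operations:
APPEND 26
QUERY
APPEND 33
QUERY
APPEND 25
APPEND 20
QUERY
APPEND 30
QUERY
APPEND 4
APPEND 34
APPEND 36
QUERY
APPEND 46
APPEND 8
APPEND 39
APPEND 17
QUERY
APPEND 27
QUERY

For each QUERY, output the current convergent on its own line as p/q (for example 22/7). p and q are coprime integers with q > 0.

APPEND 26: p_0 = 26·1 + 0 = 26, q_0 = 26·0 + 1 = 1 → 26/1
APPEND 33: p_1 = 33·26 + 1 = 859, q_1 = 33·1 + 0 = 33 → 859/33
APPEND 25: p_2 = 25·859 + 26 = 21501, q_2 = 25·33 + 1 = 826 → 21501/826
APPEND 20: p_3 = 20·21501 + 859 = 430879, q_3 = 20·826 + 33 = 16553 → 430879/16553
APPEND 30: p_4 = 30·430879 + 21501 = 12947871, q_4 = 30·16553 + 826 = 497416 → 12947871/497416
APPEND 4: p_5 = 4·12947871 + 430879 = 52222363, q_5 = 4·497416 + 16553 = 2006217 → 52222363/2006217
APPEND 34: p_6 = 34·52222363 + 12947871 = 1788508213, q_6 = 34·2006217 + 497416 = 68708794 → 1788508213/68708794
APPEND 36: p_7 = 36·1788508213 + 52222363 = 64438518031, q_7 = 36·68708794 + 2006217 = 2475522801 → 64438518031/2475522801
APPEND 46: p_8 = 46·64438518031 + 1788508213 = 2965960337639, q_8 = 46·2475522801 + 68708794 = 113942757640 → 2965960337639/113942757640
APPEND 8: p_9 = 8·2965960337639 + 64438518031 = 23792121219143, q_9 = 8·113942757640 + 2475522801 = 914017583921 → 23792121219143/914017583921
APPEND 39: p_10 = 39·23792121219143 + 2965960337639 = 930858687884216, q_10 = 39·914017583921 + 113942757640 = 35760628530559 → 930858687884216/35760628530559
APPEND 17: p_11 = 17·930858687884216 + 23792121219143 = 15848389815250815, q_11 = 17·35760628530559 + 914017583921 = 608844702603424 → 15848389815250815/608844702603424
APPEND 27: p_12 = 27·15848389815250815 + 930858687884216 = 428837383699656221, q_12 = 27·608844702603424 + 35760628530559 = 16474567598823007 → 428837383699656221/16474567598823007

26/1
859/33
430879/16553
12947871/497416
64438518031/2475522801
15848389815250815/608844702603424
428837383699656221/16474567598823007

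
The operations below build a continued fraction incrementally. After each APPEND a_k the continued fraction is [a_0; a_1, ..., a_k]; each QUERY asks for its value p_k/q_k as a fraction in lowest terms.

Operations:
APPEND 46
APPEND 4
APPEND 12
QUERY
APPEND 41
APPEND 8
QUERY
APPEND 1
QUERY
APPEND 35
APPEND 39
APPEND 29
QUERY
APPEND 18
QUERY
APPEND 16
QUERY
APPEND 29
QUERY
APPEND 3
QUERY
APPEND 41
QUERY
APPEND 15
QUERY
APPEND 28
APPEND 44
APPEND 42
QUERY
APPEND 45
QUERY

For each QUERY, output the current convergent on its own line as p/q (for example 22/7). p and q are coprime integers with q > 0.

2266/49
746994/16153
840085/18166
34154127373/738548930
615950981590/13319325463
9889369832813/213847756338
287407676133167/6214904259265
872112398232314/18858560534133
36044016003658041/779415886158718
541532352453102929/11710096852914903
28125602695595838881015/608188098310440253624
1266321416629091586510936/27382937267688446472071

APPEND 46: p_0 = 46·1 + 0 = 46, q_0 = 46·0 + 1 = 1 → 46/1
APPEND 4: p_1 = 4·46 + 1 = 185, q_1 = 4·1 + 0 = 4 → 185/4
APPEND 12: p_2 = 12·185 + 46 = 2266, q_2 = 12·4 + 1 = 49 → 2266/49
APPEND 41: p_3 = 41·2266 + 185 = 93091, q_3 = 41·49 + 4 = 2013 → 93091/2013
APPEND 8: p_4 = 8·93091 + 2266 = 746994, q_4 = 8·2013 + 49 = 16153 → 746994/16153
APPEND 1: p_5 = 1·746994 + 93091 = 840085, q_5 = 1·16153 + 2013 = 18166 → 840085/18166
APPEND 35: p_6 = 35·840085 + 746994 = 30149969, q_6 = 35·18166 + 16153 = 651963 → 30149969/651963
APPEND 39: p_7 = 39·30149969 + 840085 = 1176688876, q_7 = 39·651963 + 18166 = 25444723 → 1176688876/25444723
APPEND 29: p_8 = 29·1176688876 + 30149969 = 34154127373, q_8 = 29·25444723 + 651963 = 738548930 → 34154127373/738548930
APPEND 18: p_9 = 18·34154127373 + 1176688876 = 615950981590, q_9 = 18·738548930 + 25444723 = 13319325463 → 615950981590/13319325463
APPEND 16: p_10 = 16·615950981590 + 34154127373 = 9889369832813, q_10 = 16·13319325463 + 738548930 = 213847756338 → 9889369832813/213847756338
APPEND 29: p_11 = 29·9889369832813 + 615950981590 = 287407676133167, q_11 = 29·213847756338 + 13319325463 = 6214904259265 → 287407676133167/6214904259265
APPEND 3: p_12 = 3·287407676133167 + 9889369832813 = 872112398232314, q_12 = 3·6214904259265 + 213847756338 = 18858560534133 → 872112398232314/18858560534133
APPEND 41: p_13 = 41·872112398232314 + 287407676133167 = 36044016003658041, q_13 = 41·18858560534133 + 6214904259265 = 779415886158718 → 36044016003658041/779415886158718
APPEND 15: p_14 = 15·36044016003658041 + 872112398232314 = 541532352453102929, q_14 = 15·779415886158718 + 18858560534133 = 11710096852914903 → 541532352453102929/11710096852914903
APPEND 28: p_15 = 28·541532352453102929 + 36044016003658041 = 15198949884690540053, q_15 = 28·11710096852914903 + 779415886158718 = 328662127767776002 → 15198949884690540053/328662127767776002
APPEND 44: p_16 = 44·15198949884690540053 + 541532352453102929 = 669295327278836865261, q_16 = 44·328662127767776002 + 11710096852914903 = 14472843718635058991 → 669295327278836865261/14472843718635058991
APPEND 42: p_17 = 42·669295327278836865261 + 15198949884690540053 = 28125602695595838881015, q_17 = 42·14472843718635058991 + 328662127767776002 = 608188098310440253624 → 28125602695595838881015/608188098310440253624
APPEND 45: p_18 = 45·28125602695595838881015 + 669295327278836865261 = 1266321416629091586510936, q_18 = 45·608188098310440253624 + 14472843718635058991 = 27382937267688446472071 → 1266321416629091586510936/27382937267688446472071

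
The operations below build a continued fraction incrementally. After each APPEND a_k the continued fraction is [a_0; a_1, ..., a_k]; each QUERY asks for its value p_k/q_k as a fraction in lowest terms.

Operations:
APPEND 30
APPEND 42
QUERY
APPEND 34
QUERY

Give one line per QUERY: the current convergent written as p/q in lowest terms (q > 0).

APPEND 30: p_0 = 30·1 + 0 = 30, q_0 = 30·0 + 1 = 1 → 30/1
APPEND 42: p_1 = 42·30 + 1 = 1261, q_1 = 42·1 + 0 = 42 → 1261/42
APPEND 34: p_2 = 34·1261 + 30 = 42904, q_2 = 34·42 + 1 = 1429 → 42904/1429

1261/42
42904/1429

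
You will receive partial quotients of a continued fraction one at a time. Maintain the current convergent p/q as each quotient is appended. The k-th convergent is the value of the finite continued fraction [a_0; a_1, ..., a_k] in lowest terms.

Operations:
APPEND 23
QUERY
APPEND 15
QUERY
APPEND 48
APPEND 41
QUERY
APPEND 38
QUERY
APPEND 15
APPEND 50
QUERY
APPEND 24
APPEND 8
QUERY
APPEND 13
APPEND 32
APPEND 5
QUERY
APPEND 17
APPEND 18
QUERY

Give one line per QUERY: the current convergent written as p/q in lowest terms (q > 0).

23/1
346/15
682217/29576
25940877/1124609
19515709477/846060159
3769650292037/163424800375
7984197771167646/346137128333597
2479713720530441364/107502470619324581

APPEND 23: p_0 = 23·1 + 0 = 23, q_0 = 23·0 + 1 = 1 → 23/1
APPEND 15: p_1 = 15·23 + 1 = 346, q_1 = 15·1 + 0 = 15 → 346/15
APPEND 48: p_2 = 48·346 + 23 = 16631, q_2 = 48·15 + 1 = 721 → 16631/721
APPEND 41: p_3 = 41·16631 + 346 = 682217, q_3 = 41·721 + 15 = 29576 → 682217/29576
APPEND 38: p_4 = 38·682217 + 16631 = 25940877, q_4 = 38·29576 + 721 = 1124609 → 25940877/1124609
APPEND 15: p_5 = 15·25940877 + 682217 = 389795372, q_5 = 15·1124609 + 29576 = 16898711 → 389795372/16898711
APPEND 50: p_6 = 50·389795372 + 25940877 = 19515709477, q_6 = 50·16898711 + 1124609 = 846060159 → 19515709477/846060159
APPEND 24: p_7 = 24·19515709477 + 389795372 = 468766822820, q_7 = 24·846060159 + 16898711 = 20322342527 → 468766822820/20322342527
APPEND 8: p_8 = 8·468766822820 + 19515709477 = 3769650292037, q_8 = 8·20322342527 + 846060159 = 163424800375 → 3769650292037/163424800375
APPEND 13: p_9 = 13·3769650292037 + 468766822820 = 49474220619301, q_9 = 13·163424800375 + 20322342527 = 2144844747402 → 49474220619301/2144844747402
APPEND 32: p_10 = 32·49474220619301 + 3769650292037 = 1586944710109669, q_10 = 32·2144844747402 + 163424800375 = 68798456717239 → 1586944710109669/68798456717239
APPEND 5: p_11 = 5·1586944710109669 + 49474220619301 = 7984197771167646, q_11 = 5·68798456717239 + 2144844747402 = 346137128333597 → 7984197771167646/346137128333597
APPEND 17: p_12 = 17·7984197771167646 + 1586944710109669 = 137318306819959651, q_12 = 17·346137128333597 + 68798456717239 = 5953129638388388 → 137318306819959651/5953129638388388
APPEND 18: p_13 = 18·137318306819959651 + 7984197771167646 = 2479713720530441364, q_13 = 18·5953129638388388 + 346137128333597 = 107502470619324581 → 2479713720530441364/107502470619324581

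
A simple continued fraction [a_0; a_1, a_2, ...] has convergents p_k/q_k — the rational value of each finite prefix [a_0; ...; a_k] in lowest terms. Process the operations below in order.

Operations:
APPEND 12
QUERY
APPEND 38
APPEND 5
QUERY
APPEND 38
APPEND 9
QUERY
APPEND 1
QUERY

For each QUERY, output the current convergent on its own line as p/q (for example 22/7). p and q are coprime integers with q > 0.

APPEND 12: p_0 = 12·1 + 0 = 12, q_0 = 12·0 + 1 = 1 → 12/1
APPEND 38: p_1 = 38·12 + 1 = 457, q_1 = 38·1 + 0 = 38 → 457/38
APPEND 5: p_2 = 5·457 + 12 = 2297, q_2 = 5·38 + 1 = 191 → 2297/191
APPEND 38: p_3 = 38·2297 + 457 = 87743, q_3 = 38·191 + 38 = 7296 → 87743/7296
APPEND 9: p_4 = 9·87743 + 2297 = 791984, q_4 = 9·7296 + 191 = 65855 → 791984/65855
APPEND 1: p_5 = 1·791984 + 87743 = 879727, q_5 = 1·65855 + 7296 = 73151 → 879727/73151

12/1
2297/191
791984/65855
879727/73151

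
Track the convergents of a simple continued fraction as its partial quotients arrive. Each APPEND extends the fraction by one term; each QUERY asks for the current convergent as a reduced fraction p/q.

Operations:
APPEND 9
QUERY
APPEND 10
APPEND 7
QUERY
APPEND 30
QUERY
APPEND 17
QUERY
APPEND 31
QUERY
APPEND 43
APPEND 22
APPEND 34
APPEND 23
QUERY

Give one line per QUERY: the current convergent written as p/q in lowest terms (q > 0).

APPEND 9: p_0 = 9·1 + 0 = 9, q_0 = 9·0 + 1 = 1 → 9/1
APPEND 10: p_1 = 10·9 + 1 = 91, q_1 = 10·1 + 0 = 10 → 91/10
APPEND 7: p_2 = 7·91 + 9 = 646, q_2 = 7·10 + 1 = 71 → 646/71
APPEND 30: p_3 = 30·646 + 91 = 19471, q_3 = 30·71 + 10 = 2140 → 19471/2140
APPEND 17: p_4 = 17·19471 + 646 = 331653, q_4 = 17·2140 + 71 = 36451 → 331653/36451
APPEND 31: p_5 = 31·331653 + 19471 = 10300714, q_5 = 31·36451 + 2140 = 1132121 → 10300714/1132121
APPEND 43: p_6 = 43·10300714 + 331653 = 443262355, q_6 = 43·1132121 + 36451 = 48717654 → 443262355/48717654
APPEND 22: p_7 = 22·443262355 + 10300714 = 9762072524, q_7 = 22·48717654 + 1132121 = 1072920509 → 9762072524/1072920509
APPEND 34: p_8 = 34·9762072524 + 443262355 = 332353728171, q_8 = 34·1072920509 + 48717654 = 36528014960 → 332353728171/36528014960
APPEND 23: p_9 = 23·332353728171 + 9762072524 = 7653897820457, q_9 = 23·36528014960 + 1072920509 = 841217264589 → 7653897820457/841217264589

9/1
646/71
19471/2140
331653/36451
10300714/1132121
7653897820457/841217264589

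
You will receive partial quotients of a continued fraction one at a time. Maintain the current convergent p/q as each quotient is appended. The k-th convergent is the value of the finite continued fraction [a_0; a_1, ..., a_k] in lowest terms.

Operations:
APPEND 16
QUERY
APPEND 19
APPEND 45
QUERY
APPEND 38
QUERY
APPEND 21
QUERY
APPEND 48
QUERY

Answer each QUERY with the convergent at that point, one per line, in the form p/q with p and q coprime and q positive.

APPEND 16: p_0 = 16·1 + 0 = 16, q_0 = 16·0 + 1 = 1 → 16/1
APPEND 19: p_1 = 19·16 + 1 = 305, q_1 = 19·1 + 0 = 19 → 305/19
APPEND 45: p_2 = 45·305 + 16 = 13741, q_2 = 45·19 + 1 = 856 → 13741/856
APPEND 38: p_3 = 38·13741 + 305 = 522463, q_3 = 38·856 + 19 = 32547 → 522463/32547
APPEND 21: p_4 = 21·522463 + 13741 = 10985464, q_4 = 21·32547 + 856 = 684343 → 10985464/684343
APPEND 48: p_5 = 48·10985464 + 522463 = 527824735, q_5 = 48·684343 + 32547 = 32881011 → 527824735/32881011

16/1
13741/856
522463/32547
10985464/684343
527824735/32881011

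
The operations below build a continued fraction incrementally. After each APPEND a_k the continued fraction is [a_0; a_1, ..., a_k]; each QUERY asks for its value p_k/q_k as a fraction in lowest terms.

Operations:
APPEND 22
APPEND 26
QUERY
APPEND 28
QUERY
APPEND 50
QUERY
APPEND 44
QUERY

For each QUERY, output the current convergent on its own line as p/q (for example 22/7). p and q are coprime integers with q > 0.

573/26
16066/729
803873/36476
35386478/1605673

APPEND 22: p_0 = 22·1 + 0 = 22, q_0 = 22·0 + 1 = 1 → 22/1
APPEND 26: p_1 = 26·22 + 1 = 573, q_1 = 26·1 + 0 = 26 → 573/26
APPEND 28: p_2 = 28·573 + 22 = 16066, q_2 = 28·26 + 1 = 729 → 16066/729
APPEND 50: p_3 = 50·16066 + 573 = 803873, q_3 = 50·729 + 26 = 36476 → 803873/36476
APPEND 44: p_4 = 44·803873 + 16066 = 35386478, q_4 = 44·36476 + 729 = 1605673 → 35386478/1605673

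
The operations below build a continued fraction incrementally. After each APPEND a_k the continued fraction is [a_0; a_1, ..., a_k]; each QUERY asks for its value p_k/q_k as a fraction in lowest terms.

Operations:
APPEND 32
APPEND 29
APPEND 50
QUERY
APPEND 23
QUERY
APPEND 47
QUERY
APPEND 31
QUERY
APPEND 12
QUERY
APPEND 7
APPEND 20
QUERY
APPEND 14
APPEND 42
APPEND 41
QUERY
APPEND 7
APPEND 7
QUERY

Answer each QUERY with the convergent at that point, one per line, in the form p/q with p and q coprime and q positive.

APPEND 32: p_0 = 32·1 + 0 = 32, q_0 = 32·0 + 1 = 1 → 32/1
APPEND 29: p_1 = 29·32 + 1 = 929, q_1 = 29·1 + 0 = 29 → 929/29
APPEND 50: p_2 = 50·929 + 32 = 46482, q_2 = 50·29 + 1 = 1451 → 46482/1451
APPEND 23: p_3 = 23·46482 + 929 = 1070015, q_3 = 23·1451 + 29 = 33402 → 1070015/33402
APPEND 47: p_4 = 47·1070015 + 46482 = 50337187, q_4 = 47·33402 + 1451 = 1571345 → 50337187/1571345
APPEND 31: p_5 = 31·50337187 + 1070015 = 1561522812, q_5 = 31·1571345 + 33402 = 48745097 → 1561522812/48745097
APPEND 12: p_6 = 12·1561522812 + 50337187 = 18788610931, q_6 = 12·48745097 + 1571345 = 586512509 → 18788610931/586512509
APPEND 7: p_7 = 7·18788610931 + 1561522812 = 133081799329, q_7 = 7·586512509 + 48745097 = 4154332660 → 133081799329/4154332660
APPEND 20: p_8 = 20·133081799329 + 18788610931 = 2680424597511, q_8 = 20·4154332660 + 586512509 = 83673165709 → 2680424597511/83673165709
APPEND 14: p_9 = 14·2680424597511 + 133081799329 = 37659026164483, q_9 = 14·83673165709 + 4154332660 = 1175578652586 → 37659026164483/1175578652586
APPEND 42: p_10 = 42·37659026164483 + 2680424597511 = 1584359523505797, q_10 = 42·1175578652586 + 83673165709 = 49457976574321 → 1584359523505797/49457976574321
APPEND 41: p_11 = 41·1584359523505797 + 37659026164483 = 64996399489902160, q_11 = 41·49457976574321 + 1175578652586 = 2028952618199747 → 64996399489902160/2028952618199747
APPEND 7: p_12 = 7·64996399489902160 + 1584359523505797 = 456559155952820917, q_12 = 7·2028952618199747 + 49457976574321 = 14252126303972550 → 456559155952820917/14252126303972550
APPEND 7: p_13 = 7·456559155952820917 + 64996399489902160 = 3260910491159648579, q_13 = 7·14252126303972550 + 2028952618199747 = 101793836746007597 → 3260910491159648579/101793836746007597

46482/1451
1070015/33402
50337187/1571345
1561522812/48745097
18788610931/586512509
2680424597511/83673165709
64996399489902160/2028952618199747
3260910491159648579/101793836746007597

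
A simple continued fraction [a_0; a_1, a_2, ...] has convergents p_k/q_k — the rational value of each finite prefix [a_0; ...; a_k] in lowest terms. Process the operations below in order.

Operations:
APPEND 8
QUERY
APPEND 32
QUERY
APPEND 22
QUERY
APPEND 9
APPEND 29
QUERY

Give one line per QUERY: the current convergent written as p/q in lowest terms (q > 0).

8/1
257/32
5662/705
1490897/185638

APPEND 8: p_0 = 8·1 + 0 = 8, q_0 = 8·0 + 1 = 1 → 8/1
APPEND 32: p_1 = 32·8 + 1 = 257, q_1 = 32·1 + 0 = 32 → 257/32
APPEND 22: p_2 = 22·257 + 8 = 5662, q_2 = 22·32 + 1 = 705 → 5662/705
APPEND 9: p_3 = 9·5662 + 257 = 51215, q_3 = 9·705 + 32 = 6377 → 51215/6377
APPEND 29: p_4 = 29·51215 + 5662 = 1490897, q_4 = 29·6377 + 705 = 185638 → 1490897/185638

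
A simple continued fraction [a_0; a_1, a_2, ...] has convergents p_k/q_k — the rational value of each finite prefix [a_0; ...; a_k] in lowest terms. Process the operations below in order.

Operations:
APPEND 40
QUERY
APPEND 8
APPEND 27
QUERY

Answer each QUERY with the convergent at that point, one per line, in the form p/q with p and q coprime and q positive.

40/1
8707/217

APPEND 40: p_0 = 40·1 + 0 = 40, q_0 = 40·0 + 1 = 1 → 40/1
APPEND 8: p_1 = 8·40 + 1 = 321, q_1 = 8·1 + 0 = 8 → 321/8
APPEND 27: p_2 = 27·321 + 40 = 8707, q_2 = 27·8 + 1 = 217 → 8707/217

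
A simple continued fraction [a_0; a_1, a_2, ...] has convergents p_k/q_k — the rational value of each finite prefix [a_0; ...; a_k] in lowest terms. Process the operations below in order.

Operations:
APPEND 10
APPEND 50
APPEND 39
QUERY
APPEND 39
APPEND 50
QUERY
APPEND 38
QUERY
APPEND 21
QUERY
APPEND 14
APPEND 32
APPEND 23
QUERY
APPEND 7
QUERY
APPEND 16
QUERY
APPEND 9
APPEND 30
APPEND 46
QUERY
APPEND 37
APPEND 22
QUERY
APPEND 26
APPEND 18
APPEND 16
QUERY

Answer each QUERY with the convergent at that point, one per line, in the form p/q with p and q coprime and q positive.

19549/1951
38165149/3808901
1451038574/144814377
30509975203/3044910818
316573069003261/31594150964787
2229756895123342/222530855770855
35992683390976733/3592087843298467
452088019574600079477/45118610956967926580
368667795971226849461621/36793230828015414387254
2780905519099612153721980658/277535764699989247200892383

APPEND 10: p_0 = 10·1 + 0 = 10, q_0 = 10·0 + 1 = 1 → 10/1
APPEND 50: p_1 = 50·10 + 1 = 501, q_1 = 50·1 + 0 = 50 → 501/50
APPEND 39: p_2 = 39·501 + 10 = 19549, q_2 = 39·50 + 1 = 1951 → 19549/1951
APPEND 39: p_3 = 39·19549 + 501 = 762912, q_3 = 39·1951 + 50 = 76139 → 762912/76139
APPEND 50: p_4 = 50·762912 + 19549 = 38165149, q_4 = 50·76139 + 1951 = 3808901 → 38165149/3808901
APPEND 38: p_5 = 38·38165149 + 762912 = 1451038574, q_5 = 38·3808901 + 76139 = 144814377 → 1451038574/144814377
APPEND 21: p_6 = 21·1451038574 + 38165149 = 30509975203, q_6 = 21·144814377 + 3808901 = 3044910818 → 30509975203/3044910818
APPEND 14: p_7 = 14·30509975203 + 1451038574 = 428590691416, q_7 = 14·3044910818 + 144814377 = 42773565829 → 428590691416/42773565829
APPEND 32: p_8 = 32·428590691416 + 30509975203 = 13745412100515, q_8 = 32·42773565829 + 3044910818 = 1371799017346 → 13745412100515/1371799017346
APPEND 23: p_9 = 23·13745412100515 + 428590691416 = 316573069003261, q_9 = 23·1371799017346 + 42773565829 = 31594150964787 → 316573069003261/31594150964787
APPEND 7: p_10 = 7·316573069003261 + 13745412100515 = 2229756895123342, q_10 = 7·31594150964787 + 1371799017346 = 222530855770855 → 2229756895123342/222530855770855
APPEND 16: p_11 = 16·2229756895123342 + 316573069003261 = 35992683390976733, q_11 = 16·222530855770855 + 31594150964787 = 3592087843298467 → 35992683390976733/3592087843298467
APPEND 9: p_12 = 9·35992683390976733 + 2229756895123342 = 326163907413913939, q_12 = 9·3592087843298467 + 222530855770855 = 32551321445457058 → 326163907413913939/32551321445457058
APPEND 30: p_13 = 30·326163907413913939 + 35992683390976733 = 9820909905808394903, q_13 = 30·32551321445457058 + 3592087843298467 = 980131731207010207 → 9820909905808394903/980131731207010207
APPEND 46: p_14 = 46·9820909905808394903 + 326163907413913939 = 452088019574600079477, q_14 = 46·980131731207010207 + 32551321445457058 = 45118610956967926580 → 452088019574600079477/45118610956967926580
APPEND 37: p_15 = 37·452088019574600079477 + 9820909905808394903 = 16737077634166011335552, q_15 = 37·45118610956967926580 + 980131731207010207 = 1670368737139020293667 → 16737077634166011335552/1670368737139020293667
APPEND 22: p_16 = 22·16737077634166011335552 + 452088019574600079477 = 368667795971226849461621, q_16 = 22·1670368737139020293667 + 45118610956967926580 = 36793230828015414387254 → 368667795971226849461621/36793230828015414387254
APPEND 26: p_17 = 26·368667795971226849461621 + 16737077634166011335552 = 9602099772886064097337698, q_17 = 26·36793230828015414387254 + 1670368737139020293667 = 958294370265539794362271 → 9602099772886064097337698/958294370265539794362271
APPEND 18: p_18 = 18·9602099772886064097337698 + 368667795971226849461621 = 173206463707920380601540185, q_18 = 18·958294370265539794362271 + 36793230828015414387254 = 17286091895607731712908132 → 173206463707920380601540185/17286091895607731712908132
APPEND 16: p_19 = 16·173206463707920380601540185 + 9602099772886064097337698 = 2780905519099612153721980658, q_19 = 16·17286091895607731712908132 + 958294370265539794362271 = 277535764699989247200892383 → 2780905519099612153721980658/277535764699989247200892383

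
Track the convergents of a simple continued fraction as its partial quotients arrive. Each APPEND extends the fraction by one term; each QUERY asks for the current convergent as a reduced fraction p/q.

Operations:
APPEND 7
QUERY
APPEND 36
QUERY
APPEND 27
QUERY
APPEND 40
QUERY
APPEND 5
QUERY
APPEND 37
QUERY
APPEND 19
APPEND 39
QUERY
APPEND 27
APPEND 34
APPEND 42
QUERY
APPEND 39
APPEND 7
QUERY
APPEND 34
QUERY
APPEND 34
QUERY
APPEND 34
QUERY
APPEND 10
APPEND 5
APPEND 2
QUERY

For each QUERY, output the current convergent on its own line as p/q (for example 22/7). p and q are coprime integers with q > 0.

7/1
253/36
6838/973
273773/38956
1375703/195753
51174784/7281817
38025342145/5410742581
1470120252790596/209187920535529
403057798030432651/57352330508724207
13761334801288658999/1958142543380649992
468288441041844838617/66634198805450823935
15935568330224013171977/2267520901928708663782
1789934825836549768486211/254695317202875329406869

APPEND 7: p_0 = 7·1 + 0 = 7, q_0 = 7·0 + 1 = 1 → 7/1
APPEND 36: p_1 = 36·7 + 1 = 253, q_1 = 36·1 + 0 = 36 → 253/36
APPEND 27: p_2 = 27·253 + 7 = 6838, q_2 = 27·36 + 1 = 973 → 6838/973
APPEND 40: p_3 = 40·6838 + 253 = 273773, q_3 = 40·973 + 36 = 38956 → 273773/38956
APPEND 5: p_4 = 5·273773 + 6838 = 1375703, q_4 = 5·38956 + 973 = 195753 → 1375703/195753
APPEND 37: p_5 = 37·1375703 + 273773 = 51174784, q_5 = 37·195753 + 38956 = 7281817 → 51174784/7281817
APPEND 19: p_6 = 19·51174784 + 1375703 = 973696599, q_6 = 19·7281817 + 195753 = 138550276 → 973696599/138550276
APPEND 39: p_7 = 39·973696599 + 51174784 = 38025342145, q_7 = 39·138550276 + 7281817 = 5410742581 → 38025342145/5410742581
APPEND 27: p_8 = 27·38025342145 + 973696599 = 1027657934514, q_8 = 27·5410742581 + 138550276 = 146228599963 → 1027657934514/146228599963
APPEND 34: p_9 = 34·1027657934514 + 38025342145 = 34978395115621, q_9 = 34·146228599963 + 5410742581 = 4977183141323 → 34978395115621/4977183141323
APPEND 42: p_10 = 42·34978395115621 + 1027657934514 = 1470120252790596, q_10 = 42·4977183141323 + 146228599963 = 209187920535529 → 1470120252790596/209187920535529
APPEND 39: p_11 = 39·1470120252790596 + 34978395115621 = 57369668253948865, q_11 = 39·209187920535529 + 4977183141323 = 8163306084026954 → 57369668253948865/8163306084026954
APPEND 7: p_12 = 7·57369668253948865 + 1470120252790596 = 403057798030432651, q_12 = 7·8163306084026954 + 209187920535529 = 57352330508724207 → 403057798030432651/57352330508724207
APPEND 34: p_13 = 34·403057798030432651 + 57369668253948865 = 13761334801288658999, q_13 = 34·57352330508724207 + 8163306084026954 = 1958142543380649992 → 13761334801288658999/1958142543380649992
APPEND 34: p_14 = 34·13761334801288658999 + 403057798030432651 = 468288441041844838617, q_14 = 34·1958142543380649992 + 57352330508724207 = 66634198805450823935 → 468288441041844838617/66634198805450823935
APPEND 34: p_15 = 34·468288441041844838617 + 13761334801288658999 = 15935568330224013171977, q_15 = 34·66634198805450823935 + 1958142543380649992 = 2267520901928708663782 → 15935568330224013171977/2267520901928708663782
APPEND 10: p_16 = 10·15935568330224013171977 + 468288441041844838617 = 159823971743281976558387, q_16 = 10·2267520901928708663782 + 66634198805450823935 = 22741843218092537461755 → 159823971743281976558387/22741843218092537461755
APPEND 5: p_17 = 5·159823971743281976558387 + 15935568330224013171977 = 815055427046633895963912, q_17 = 5·22741843218092537461755 + 2267520901928708663782 = 115976736992391395972557 → 815055427046633895963912/115976736992391395972557
APPEND 2: p_18 = 2·815055427046633895963912 + 159823971743281976558387 = 1789934825836549768486211, q_18 = 2·115976736992391395972557 + 22741843218092537461755 = 254695317202875329406869 → 1789934825836549768486211/254695317202875329406869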